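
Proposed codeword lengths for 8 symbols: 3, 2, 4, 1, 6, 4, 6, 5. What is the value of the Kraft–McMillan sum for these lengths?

With common denominator 2^6 = 64: Σ 2^(−ℓᵢ) = 8/64 + 16/64 + 4/64 + 32/64 + 1/64 + 4/64 + 1/64 + 2/64 = 68/64 = 1.0625.

1.0625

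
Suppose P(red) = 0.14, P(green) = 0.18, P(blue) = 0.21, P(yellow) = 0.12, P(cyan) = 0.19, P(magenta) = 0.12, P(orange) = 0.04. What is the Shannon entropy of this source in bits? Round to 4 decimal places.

2.6904 bits

H = −Σ pᵢ log₂ pᵢ.
−0.14·log₂(0.14) = 0.3971
−0.18·log₂(0.18) = 0.4453
−0.21·log₂(0.21) = 0.4728
−0.12·log₂(0.12) = 0.3671
−0.19·log₂(0.19) = 0.4552
−0.12·log₂(0.12) = 0.3671
−0.04·log₂(0.04) = 0.1858
Sum ≈ 2.6904 → 2.6904 bits.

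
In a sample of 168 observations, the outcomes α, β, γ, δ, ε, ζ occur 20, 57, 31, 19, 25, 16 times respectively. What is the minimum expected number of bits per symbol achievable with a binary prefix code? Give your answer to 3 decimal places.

Probabilities are the counts divided by 168.
Repeatedly combine the two least-probable nodes; the expected code length is the sum of the merged weights.
merge 2/21 + 19/168 → 5/24
merge 5/42 + 25/168 → 15/56
merge 31/168 + 5/24 → 11/28
merge 15/56 + 19/56 → 17/28
merge 11/28 + 17/28 → 1
L = 5/24 + 15/56 + 11/28 + 17/28 + 1 = 52/21 ≈ 2.476 bits/symbol.

2.476 bits/symbol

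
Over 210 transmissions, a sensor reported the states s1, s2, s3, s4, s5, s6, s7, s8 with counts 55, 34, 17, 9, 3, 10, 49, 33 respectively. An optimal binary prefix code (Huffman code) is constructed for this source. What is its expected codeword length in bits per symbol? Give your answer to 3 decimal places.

2.667 bits/symbol

Probabilities are the counts divided by 210.
Repeatedly combine the two least-probable nodes; the expected code length is the sum of the merged weights.
merge 1/70 + 3/70 → 2/35
merge 1/21 + 2/35 → 11/105
merge 17/210 + 11/105 → 13/70
merge 11/70 + 17/105 → 67/210
merge 13/70 + 7/30 → 44/105
merge 11/42 + 67/210 → 61/105
merge 44/105 + 61/105 → 1
L = 2/35 + 11/105 + 13/70 + 67/210 + 44/105 + 61/105 + 1 = 8/3 ≈ 2.667 bits/symbol.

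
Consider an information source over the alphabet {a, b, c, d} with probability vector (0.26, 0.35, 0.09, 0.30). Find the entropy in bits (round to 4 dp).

H = −Σ pᵢ log₂ pᵢ.
−0.26·log₂(0.26) = 0.5053
−0.35·log₂(0.35) = 0.5301
−0.09·log₂(0.09) = 0.3127
−0.30·log₂(0.30) = 0.5211
Sum ≈ 1.8691 → 1.8691 bits.

1.8691 bits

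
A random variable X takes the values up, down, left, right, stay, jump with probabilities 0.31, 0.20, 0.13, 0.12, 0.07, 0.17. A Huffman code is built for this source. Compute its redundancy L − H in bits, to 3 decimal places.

Entropy H = −Σ p log₂ p ≈ 2.4410 bits.
Huffman merges: 7/100+3/25→19/100; 13/100+17/100→3/10; 19/100+1/5→39/100; 3/10+31/100→61/100; 39/100+61/100→1. L = 249/100 ≈ 2.4900.
L − H = 2.4900 − 2.4410 = 0.049 bits.

0.049 bits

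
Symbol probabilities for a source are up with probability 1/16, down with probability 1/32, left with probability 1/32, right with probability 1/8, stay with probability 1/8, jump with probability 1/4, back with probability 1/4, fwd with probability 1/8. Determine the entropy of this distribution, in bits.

Each probability is a power of 1/2, so log₂(1/p) is an integer.
H = Σ p·log₂(1/p) = 1/16·4 + 1/32·5 + 1/32·5 + 1/8·3 + 1/8·3 + 1/4·2 + 1/4·2 + 1/8·3 = 2.6875 bits.

2.6875 bits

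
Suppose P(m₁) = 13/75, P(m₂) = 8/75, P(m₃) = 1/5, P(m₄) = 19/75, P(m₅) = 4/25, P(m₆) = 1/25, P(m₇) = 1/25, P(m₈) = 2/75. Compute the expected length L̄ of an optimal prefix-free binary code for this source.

2.72 bits/symbol

Repeatedly combine the two least-probable nodes; the expected code length is the sum of the merged weights.
merge 2/75 + 1/25 → 1/15
merge 1/25 + 1/15 → 8/75
merge 8/75 + 8/75 → 16/75
merge 4/25 + 13/75 → 1/3
merge 1/5 + 16/75 → 31/75
merge 19/75 + 1/3 → 44/75
merge 31/75 + 44/75 → 1
L = 1/15 + 8/75 + 16/75 + 1/3 + 31/75 + 44/75 + 1 = 68/25 = 2.72 bits/symbol.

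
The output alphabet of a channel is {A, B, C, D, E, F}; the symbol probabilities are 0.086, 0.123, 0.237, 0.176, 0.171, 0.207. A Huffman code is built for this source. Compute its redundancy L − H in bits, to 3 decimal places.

0.040 bits

Entropy H = −Σ p log₂ p ≈ 2.5157 bits.
Huffman merges: 43/500+123/1000→209/1000; 171/1000+22/125→347/1000; 207/1000+209/1000→52/125; 237/1000+347/1000→73/125; 52/125+73/125→1. L = 639/250 ≈ 2.5560.
L − H = 2.5560 − 2.5157 = 0.040 bits.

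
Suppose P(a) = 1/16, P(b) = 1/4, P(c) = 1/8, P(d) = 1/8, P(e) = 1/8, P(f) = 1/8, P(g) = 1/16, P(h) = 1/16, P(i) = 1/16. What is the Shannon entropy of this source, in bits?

3 bits

Each probability is a power of 1/2, so log₂(1/p) is an integer.
H = Σ p·log₂(1/p) = 1/16·4 + 1/4·2 + 1/8·3 + 1/8·3 + 1/8·3 + 1/8·3 + 1/16·4 + 1/16·4 + 1/16·4 = 3 bits.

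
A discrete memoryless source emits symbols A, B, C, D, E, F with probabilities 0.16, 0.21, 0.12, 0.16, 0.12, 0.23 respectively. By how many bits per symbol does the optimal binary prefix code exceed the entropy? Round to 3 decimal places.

0.019 bits

Entropy H = −Σ p log₂ p ≈ 2.5407 bits.
Huffman merges: 3/25+3/25→6/25; 4/25+4/25→8/25; 21/100+23/100→11/25; 6/25+8/25→14/25; 11/25+14/25→1. L = 64/25 ≈ 2.5600.
L − H = 2.5600 − 2.5407 = 0.019 bits.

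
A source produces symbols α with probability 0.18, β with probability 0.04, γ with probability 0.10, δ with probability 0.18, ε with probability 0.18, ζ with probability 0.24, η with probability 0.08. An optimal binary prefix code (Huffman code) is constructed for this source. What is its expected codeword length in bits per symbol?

2.7 bits/symbol

Repeatedly combine the two least-probable nodes; the expected code length is the sum of the merged weights.
merge 1/25 + 2/25 → 3/25
merge 1/10 + 3/25 → 11/50
merge 9/50 + 9/50 → 9/25
merge 9/50 + 11/50 → 2/5
merge 6/25 + 9/25 → 3/5
merge 2/5 + 3/5 → 1
L = 3/25 + 11/50 + 9/25 + 2/5 + 3/5 + 1 = 27/10 = 2.7 bits/symbol.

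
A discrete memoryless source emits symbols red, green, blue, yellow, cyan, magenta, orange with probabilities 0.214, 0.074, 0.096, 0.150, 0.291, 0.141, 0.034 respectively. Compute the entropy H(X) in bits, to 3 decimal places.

2.572 bits

H = −Σ pᵢ log₂ pᵢ.
−0.214·log₂(0.214) = 0.4760
−0.074·log₂(0.074) = 0.2780
−0.096·log₂(0.096) = 0.3246
−0.150·log₂(0.150) = 0.4105
−0.291·log₂(0.291) = 0.5182
−0.141·log₂(0.141) = 0.3985
−0.034·log₂(0.034) = 0.1659
Sum ≈ 2.5717 → 2.572 bits.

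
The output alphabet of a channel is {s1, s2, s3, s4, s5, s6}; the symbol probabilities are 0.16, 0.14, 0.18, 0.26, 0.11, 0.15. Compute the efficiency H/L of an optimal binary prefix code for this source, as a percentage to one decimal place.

Entropy H = −Σ p log₂ p ≈ 2.5316 bits.
Huffman merges: 11/100+7/50→1/4; 3/20+4/25→31/100; 9/50+1/4→43/100; 13/50+31/100→57/100; 43/100+57/100→1. L = 64/25 ≈ 2.5600.
Efficiency = H/L = 2.5316/2.5600 = 98.9%.

98.9%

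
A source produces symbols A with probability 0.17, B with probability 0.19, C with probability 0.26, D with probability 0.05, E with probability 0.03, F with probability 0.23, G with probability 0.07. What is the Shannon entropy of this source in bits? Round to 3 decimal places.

2.519 bits

H = −Σ pᵢ log₂ pᵢ.
−0.17·log₂(0.17) = 0.4346
−0.19·log₂(0.19) = 0.4552
−0.26·log₂(0.26) = 0.5053
−0.05·log₂(0.05) = 0.2161
−0.03·log₂(0.03) = 0.1518
−0.23·log₂(0.23) = 0.4877
−0.07·log₂(0.07) = 0.2686
Sum ≈ 2.5192 → 2.519 bits.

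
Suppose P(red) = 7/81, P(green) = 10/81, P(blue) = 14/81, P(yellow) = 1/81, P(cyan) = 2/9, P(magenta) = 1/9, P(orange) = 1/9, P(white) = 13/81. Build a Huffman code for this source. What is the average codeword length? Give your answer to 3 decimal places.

Repeatedly combine the two least-probable nodes; the expected code length is the sum of the merged weights.
merge 1/81 + 7/81 → 8/81
merge 8/81 + 1/9 → 17/81
merge 1/9 + 10/81 → 19/81
merge 13/81 + 14/81 → 1/3
merge 17/81 + 2/9 → 35/81
merge 19/81 + 1/3 → 46/81
merge 35/81 + 46/81 → 1
L = 8/81 + 17/81 + 19/81 + 1/3 + 35/81 + 46/81 + 1 = 233/81 ≈ 2.877 bits/symbol.

2.877 bits/symbol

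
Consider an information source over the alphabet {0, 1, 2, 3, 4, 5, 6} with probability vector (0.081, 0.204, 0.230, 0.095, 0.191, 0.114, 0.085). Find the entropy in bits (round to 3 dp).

H = −Σ pᵢ log₂ pᵢ.
−0.081·log₂(0.081) = 0.2937
−0.204·log₂(0.204) = 0.4678
−0.230·log₂(0.230) = 0.4877
−0.095·log₂(0.095) = 0.3226
−0.191·log₂(0.191) = 0.4562
−0.114·log₂(0.114) = 0.3571
−0.085·log₂(0.085) = 0.3023
Sum ≈ 2.6874 → 2.687 bits.

2.687 bits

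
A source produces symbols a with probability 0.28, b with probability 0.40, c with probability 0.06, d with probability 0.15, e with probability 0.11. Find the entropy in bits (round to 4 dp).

2.0474 bits

H = −Σ pᵢ log₂ pᵢ.
−0.28·log₂(0.28) = 0.5142
−0.40·log₂(0.40) = 0.5288
−0.06·log₂(0.06) = 0.2435
−0.15·log₂(0.15) = 0.4105
−0.11·log₂(0.11) = 0.3503
Sum ≈ 2.0474 → 2.0474 bits.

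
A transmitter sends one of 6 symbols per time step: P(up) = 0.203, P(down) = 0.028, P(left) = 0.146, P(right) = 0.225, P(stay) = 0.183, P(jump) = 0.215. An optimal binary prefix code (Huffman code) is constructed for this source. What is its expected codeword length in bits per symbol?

2.531 bits/symbol

Repeatedly combine the two least-probable nodes; the expected code length is the sum of the merged weights.
merge 7/250 + 73/500 → 87/500
merge 87/500 + 183/1000 → 357/1000
merge 203/1000 + 43/200 → 209/500
merge 9/40 + 357/1000 → 291/500
merge 209/500 + 291/500 → 1
L = 87/500 + 357/1000 + 209/500 + 291/500 + 1 = 2531/1000 = 2.531 bits/symbol.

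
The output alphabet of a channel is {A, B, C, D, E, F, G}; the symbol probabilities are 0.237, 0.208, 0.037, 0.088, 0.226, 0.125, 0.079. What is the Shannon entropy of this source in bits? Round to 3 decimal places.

2.597 bits

H = −Σ pᵢ log₂ pᵢ.
−0.237·log₂(0.237) = 0.4923
−0.208·log₂(0.208) = 0.4712
−0.037·log₂(0.037) = 0.1760
−0.088·log₂(0.088) = 0.3086
−0.226·log₂(0.226) = 0.4849
−0.125·log₂(0.125) = 0.3750
−0.079·log₂(0.079) = 0.2893
Sum ≈ 2.5972 → 2.597 bits.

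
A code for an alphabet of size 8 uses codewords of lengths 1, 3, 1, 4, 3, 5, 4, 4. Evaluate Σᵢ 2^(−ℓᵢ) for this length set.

1.46875

With common denominator 2^5 = 32: Σ 2^(−ℓᵢ) = 16/32 + 4/32 + 16/32 + 2/32 + 4/32 + 1/32 + 2/32 + 2/32 = 47/32 = 1.46875.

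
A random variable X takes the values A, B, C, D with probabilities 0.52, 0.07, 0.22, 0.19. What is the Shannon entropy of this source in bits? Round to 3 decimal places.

1.695 bits

H = −Σ pᵢ log₂ pᵢ.
−0.52·log₂(0.52) = 0.4906
−0.07·log₂(0.07) = 0.2686
−0.22·log₂(0.22) = 0.4806
−0.19·log₂(0.19) = 0.4552
Sum ≈ 1.6949 → 1.695 bits.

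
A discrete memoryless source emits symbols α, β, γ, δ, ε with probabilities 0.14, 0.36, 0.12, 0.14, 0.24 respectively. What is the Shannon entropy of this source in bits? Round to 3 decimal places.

H = −Σ pᵢ log₂ pᵢ.
−0.14·log₂(0.14) = 0.3971
−0.36·log₂(0.36) = 0.5306
−0.12·log₂(0.12) = 0.3671
−0.14·log₂(0.14) = 0.3971
−0.24·log₂(0.24) = 0.4941
Sum ≈ 2.1860 → 2.186 bits.

2.186 bits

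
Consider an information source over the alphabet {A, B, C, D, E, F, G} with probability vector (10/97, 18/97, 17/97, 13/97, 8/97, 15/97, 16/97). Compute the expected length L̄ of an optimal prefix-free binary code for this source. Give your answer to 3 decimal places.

Repeatedly combine the two least-probable nodes; the expected code length is the sum of the merged weights.
merge 8/97 + 10/97 → 18/97
merge 13/97 + 15/97 → 28/97
merge 16/97 + 17/97 → 33/97
merge 18/97 + 18/97 → 36/97
merge 28/97 + 33/97 → 61/97
merge 36/97 + 61/97 → 1
L = 18/97 + 28/97 + 33/97 + 36/97 + 61/97 + 1 = 273/97 ≈ 2.814 bits/symbol.

2.814 bits/symbol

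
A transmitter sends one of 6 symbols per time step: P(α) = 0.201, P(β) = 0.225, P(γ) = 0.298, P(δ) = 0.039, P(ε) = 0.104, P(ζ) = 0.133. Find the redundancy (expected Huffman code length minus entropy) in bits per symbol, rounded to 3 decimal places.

0.040 bits

Entropy H = −Σ p log₂ p ≈ 2.3792 bits.
Huffman merges: 39/1000+13/125→143/1000; 133/1000+143/1000→69/250; 201/1000+9/40→213/500; 69/250+149/500→287/500; 213/500+287/500→1. L = 2419/1000 ≈ 2.4190.
L − H = 2.4190 − 2.3792 = 0.040 bits.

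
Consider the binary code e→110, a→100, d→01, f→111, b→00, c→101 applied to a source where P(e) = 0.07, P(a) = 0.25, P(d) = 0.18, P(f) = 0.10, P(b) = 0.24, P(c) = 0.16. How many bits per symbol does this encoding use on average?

2.58 bits/symbol

L̄ = Σ pᵢ·ℓᵢ = 0.07·3 + 0.25·3 + 0.18·2 + 0.10·3 + 0.24·2 + 0.16·3 = 2.58 bits/symbol.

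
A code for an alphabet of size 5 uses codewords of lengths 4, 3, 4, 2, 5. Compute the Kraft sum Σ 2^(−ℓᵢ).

With common denominator 2^5 = 32: Σ 2^(−ℓᵢ) = 2/32 + 4/32 + 2/32 + 8/32 + 1/32 = 17/32 = 0.53125.

0.53125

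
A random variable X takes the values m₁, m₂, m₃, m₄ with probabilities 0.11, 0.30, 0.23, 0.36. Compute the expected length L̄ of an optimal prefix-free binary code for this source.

1.98 bits/symbol

Repeatedly combine the two least-probable nodes; the expected code length is the sum of the merged weights.
merge 11/100 + 23/100 → 17/50
merge 3/10 + 17/50 → 16/25
merge 9/25 + 16/25 → 1
L = 17/50 + 16/25 + 1 = 99/50 = 1.98 bits/symbol.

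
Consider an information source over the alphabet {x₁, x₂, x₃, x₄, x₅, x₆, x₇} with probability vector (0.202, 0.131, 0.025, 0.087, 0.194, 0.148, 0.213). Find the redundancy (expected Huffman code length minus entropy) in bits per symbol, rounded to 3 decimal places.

Entropy H = −Σ p log₂ p ≈ 2.6319 bits.
Huffman merges: 1/40+87/1000→14/125; 14/125+131/1000→243/1000; 37/250+97/500→171/500; 101/500+213/1000→83/200; 243/1000+171/500→117/200; 83/200+117/200→1. L = 2697/1000 ≈ 2.6970.
L − H = 2.6970 − 2.6319 = 0.065 bits.

0.065 bits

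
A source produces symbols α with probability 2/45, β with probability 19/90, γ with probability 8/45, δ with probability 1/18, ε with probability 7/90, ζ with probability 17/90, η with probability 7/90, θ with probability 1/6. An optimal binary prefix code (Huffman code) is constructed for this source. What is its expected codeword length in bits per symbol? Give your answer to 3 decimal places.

Repeatedly combine the two least-probable nodes; the expected code length is the sum of the merged weights.
merge 2/45 + 1/18 → 1/10
merge 7/90 + 7/90 → 7/45
merge 1/10 + 7/45 → 23/90
merge 1/6 + 8/45 → 31/90
merge 17/90 + 19/90 → 2/5
merge 23/90 + 31/90 → 3/5
merge 2/5 + 3/5 → 1
L = 1/10 + 7/45 + 23/90 + 31/90 + 2/5 + 3/5 + 1 = 257/90 ≈ 2.856 bits/symbol.

2.856 bits/symbol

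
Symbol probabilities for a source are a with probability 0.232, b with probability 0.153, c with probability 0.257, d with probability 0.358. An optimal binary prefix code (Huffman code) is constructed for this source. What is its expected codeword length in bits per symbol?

2 bits/symbol

Repeatedly combine the two least-probable nodes; the expected code length is the sum of the merged weights.
merge 153/1000 + 29/125 → 77/200
merge 257/1000 + 179/500 → 123/200
merge 77/200 + 123/200 → 1
L = 77/200 + 123/200 + 1 = 2 bits/symbol.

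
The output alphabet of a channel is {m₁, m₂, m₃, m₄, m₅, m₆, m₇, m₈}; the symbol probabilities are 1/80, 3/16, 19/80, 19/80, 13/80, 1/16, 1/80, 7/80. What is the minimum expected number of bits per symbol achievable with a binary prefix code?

Repeatedly combine the two least-probable nodes; the expected code length is the sum of the merged weights.
merge 1/80 + 1/80 → 1/40
merge 1/40 + 1/16 → 7/80
merge 7/80 + 7/80 → 7/40
merge 13/80 + 7/40 → 27/80
merge 3/16 + 19/80 → 17/40
merge 19/80 + 27/80 → 23/40
merge 17/40 + 23/40 → 1
L = 1/40 + 7/80 + 7/40 + 27/80 + 17/40 + 23/40 + 1 = 21/8 = 2.625 bits/symbol.

2.625 bits/symbol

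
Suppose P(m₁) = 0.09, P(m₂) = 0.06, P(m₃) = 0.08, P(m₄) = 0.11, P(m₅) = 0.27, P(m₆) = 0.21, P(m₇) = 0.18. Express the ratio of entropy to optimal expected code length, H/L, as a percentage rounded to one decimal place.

Entropy H = −Σ p log₂ p ≈ 2.6261 bits.
Huffman merges: 3/50+2/25→7/50; 9/100+11/100→1/5; 7/50+9/50→8/25; 1/5+21/100→41/100; 27/100+8/25→59/100; 41/100+59/100→1. L = 133/50 ≈ 2.6600.
Efficiency = H/L = 2.6261/2.6600 = 98.7%.

98.7%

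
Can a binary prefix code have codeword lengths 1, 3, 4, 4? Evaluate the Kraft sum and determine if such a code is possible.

0.75; yes

With common denominator 2^4 = 16: Σ 2^(−ℓᵢ) = 8/16 + 2/16 + 1/16 + 1/16 = 12/16 = 0.75.
Kraft's inequality requires Σ ≤ 1; here Σ = 0.75 ≤ 1, so such a prefix code exists.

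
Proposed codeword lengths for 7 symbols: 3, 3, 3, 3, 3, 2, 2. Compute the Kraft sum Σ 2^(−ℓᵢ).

With common denominator 2^3 = 8: Σ 2^(−ℓᵢ) = 1/8 + 1/8 + 1/8 + 1/8 + 1/8 + 2/8 + 2/8 = 9/8 = 1.125.

1.125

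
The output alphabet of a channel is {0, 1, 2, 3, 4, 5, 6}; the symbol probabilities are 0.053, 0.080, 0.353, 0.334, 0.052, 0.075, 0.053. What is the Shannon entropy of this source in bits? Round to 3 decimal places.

2.302 bits

H = −Σ pᵢ log₂ pᵢ.
−0.053·log₂(0.053) = 0.2246
−0.080·log₂(0.080) = 0.2915
−0.353·log₂(0.353) = 0.5303
−0.334·log₂(0.334) = 0.5284
−0.052·log₂(0.052) = 0.2218
−0.075·log₂(0.075) = 0.2803
−0.053·log₂(0.053) = 0.2246
Sum ≈ 2.3015 → 2.302 bits.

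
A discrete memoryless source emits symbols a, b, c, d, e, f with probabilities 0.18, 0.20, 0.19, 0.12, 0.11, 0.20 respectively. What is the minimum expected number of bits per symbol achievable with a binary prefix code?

Repeatedly combine the two least-probable nodes; the expected code length is the sum of the merged weights.
merge 11/100 + 3/25 → 23/100
merge 9/50 + 19/100 → 37/100
merge 1/5 + 1/5 → 2/5
merge 23/100 + 37/100 → 3/5
merge 2/5 + 3/5 → 1
L = 23/100 + 37/100 + 2/5 + 3/5 + 1 = 13/5 = 2.6 bits/symbol.

2.6 bits/symbol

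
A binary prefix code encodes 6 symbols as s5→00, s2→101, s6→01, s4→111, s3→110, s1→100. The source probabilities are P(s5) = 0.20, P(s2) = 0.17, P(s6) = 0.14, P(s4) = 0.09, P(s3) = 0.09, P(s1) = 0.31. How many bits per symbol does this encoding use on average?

2.66 bits/symbol

L̄ = Σ pᵢ·ℓᵢ = 0.20·2 + 0.17·3 + 0.14·2 + 0.09·3 + 0.09·3 + 0.31·3 = 2.66 bits/symbol.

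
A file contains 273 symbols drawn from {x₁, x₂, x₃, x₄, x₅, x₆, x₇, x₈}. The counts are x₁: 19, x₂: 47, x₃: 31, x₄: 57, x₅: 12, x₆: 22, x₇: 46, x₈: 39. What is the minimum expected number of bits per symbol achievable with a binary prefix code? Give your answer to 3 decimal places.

2.905 bits/symbol

Probabilities are the counts divided by 273.
Repeatedly combine the two least-probable nodes; the expected code length is the sum of the merged weights.
merge 4/91 + 19/273 → 31/273
merge 22/273 + 31/273 → 53/273
merge 31/273 + 1/7 → 10/39
merge 46/273 + 47/273 → 31/91
merge 53/273 + 19/91 → 110/273
merge 10/39 + 31/91 → 163/273
merge 110/273 + 163/273 → 1
L = 31/273 + 53/273 + 10/39 + 31/91 + 110/273 + 163/273 + 1 = 61/21 ≈ 2.905 bits/symbol.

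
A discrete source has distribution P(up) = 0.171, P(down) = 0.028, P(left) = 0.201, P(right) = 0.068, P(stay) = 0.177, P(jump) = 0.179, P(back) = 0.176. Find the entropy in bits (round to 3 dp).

2.637 bits

H = −Σ pᵢ log₂ pᵢ.
−0.171·log₂(0.171) = 0.4357
−0.028·log₂(0.028) = 0.1444
−0.201·log₂(0.201) = 0.4653
−0.068·log₂(0.068) = 0.2637
−0.177·log₂(0.177) = 0.4422
−0.179·log₂(0.179) = 0.4443
−0.176·log₂(0.176) = 0.4411
Sum ≈ 2.6367 → 2.637 bits.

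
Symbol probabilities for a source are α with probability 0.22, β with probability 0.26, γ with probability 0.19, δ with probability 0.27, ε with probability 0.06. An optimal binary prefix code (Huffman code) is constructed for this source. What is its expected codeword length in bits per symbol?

2.25 bits/symbol

Repeatedly combine the two least-probable nodes; the expected code length is the sum of the merged weights.
merge 3/50 + 19/100 → 1/4
merge 11/50 + 1/4 → 47/100
merge 13/50 + 27/100 → 53/100
merge 47/100 + 53/100 → 1
L = 1/4 + 47/100 + 53/100 + 1 = 9/4 = 2.25 bits/symbol.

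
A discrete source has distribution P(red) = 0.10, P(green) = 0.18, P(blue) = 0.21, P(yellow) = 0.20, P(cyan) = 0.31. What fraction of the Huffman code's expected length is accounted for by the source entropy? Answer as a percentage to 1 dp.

98.2%

Entropy H = −Σ p log₂ p ≈ 2.2385 bits.
Huffman merges: 1/10+9/50→7/25; 1/5+21/100→41/100; 7/25+31/100→59/100; 41/100+59/100→1. L = 57/25 ≈ 2.2800.
Efficiency = H/L = 2.2385/2.2800 = 98.2%.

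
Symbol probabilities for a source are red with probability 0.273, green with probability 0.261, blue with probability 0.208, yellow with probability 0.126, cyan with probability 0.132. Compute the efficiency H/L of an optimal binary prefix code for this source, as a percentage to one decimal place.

99.7%

Entropy H = −Σ p log₂ p ≈ 2.2505 bits.
Huffman merges: 63/500+33/250→129/500; 26/125+129/500→233/500; 261/1000+273/1000→267/500; 233/500+267/500→1. L = 1129/500 ≈ 2.2580.
Efficiency = H/L = 2.2505/2.2580 = 99.7%.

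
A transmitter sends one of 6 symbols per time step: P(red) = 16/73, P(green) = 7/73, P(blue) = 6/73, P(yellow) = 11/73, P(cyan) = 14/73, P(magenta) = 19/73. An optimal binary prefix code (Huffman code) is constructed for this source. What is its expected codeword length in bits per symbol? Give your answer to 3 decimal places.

2.507 bits/symbol

Repeatedly combine the two least-probable nodes; the expected code length is the sum of the merged weights.
merge 6/73 + 7/73 → 13/73
merge 11/73 + 13/73 → 24/73
merge 14/73 + 16/73 → 30/73
merge 19/73 + 24/73 → 43/73
merge 30/73 + 43/73 → 1
L = 13/73 + 24/73 + 30/73 + 43/73 + 1 = 183/73 ≈ 2.507 bits/symbol.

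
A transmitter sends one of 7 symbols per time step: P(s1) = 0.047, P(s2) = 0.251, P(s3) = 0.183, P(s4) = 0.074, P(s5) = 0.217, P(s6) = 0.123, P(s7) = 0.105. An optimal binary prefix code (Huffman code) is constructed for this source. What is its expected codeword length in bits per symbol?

Repeatedly combine the two least-probable nodes; the expected code length is the sum of the merged weights.
merge 47/1000 + 37/500 → 121/1000
merge 21/200 + 121/1000 → 113/500
merge 123/1000 + 183/1000 → 153/500
merge 217/1000 + 113/500 → 443/1000
merge 251/1000 + 153/500 → 557/1000
merge 443/1000 + 557/1000 → 1
L = 121/1000 + 113/500 + 153/500 + 443/1000 + 557/1000 + 1 = 2653/1000 = 2.653 bits/symbol.

2.653 bits/symbol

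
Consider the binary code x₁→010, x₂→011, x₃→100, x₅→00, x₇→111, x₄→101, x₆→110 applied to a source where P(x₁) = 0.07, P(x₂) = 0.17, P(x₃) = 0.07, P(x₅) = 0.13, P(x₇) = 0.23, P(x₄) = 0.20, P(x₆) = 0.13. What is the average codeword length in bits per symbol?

2.87 bits/symbol

L̄ = Σ pᵢ·ℓᵢ = 0.07·3 + 0.17·3 + 0.07·3 + 0.13·2 + 0.23·3 + 0.20·3 + 0.13·3 = 2.87 bits/symbol.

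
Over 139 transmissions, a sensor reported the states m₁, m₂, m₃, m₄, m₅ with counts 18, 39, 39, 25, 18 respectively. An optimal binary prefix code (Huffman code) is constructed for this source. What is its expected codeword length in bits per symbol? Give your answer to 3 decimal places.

2.259 bits/symbol

Probabilities are the counts divided by 139.
Repeatedly combine the two least-probable nodes; the expected code length is the sum of the merged weights.
merge 18/139 + 18/139 → 36/139
merge 25/139 + 36/139 → 61/139
merge 39/139 + 39/139 → 78/139
merge 61/139 + 78/139 → 1
L = 36/139 + 61/139 + 78/139 + 1 = 314/139 ≈ 2.259 bits/symbol.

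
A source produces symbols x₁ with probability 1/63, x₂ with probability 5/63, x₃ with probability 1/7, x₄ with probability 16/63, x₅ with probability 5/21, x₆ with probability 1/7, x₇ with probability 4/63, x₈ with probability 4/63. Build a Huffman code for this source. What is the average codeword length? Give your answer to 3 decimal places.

2.730 bits/symbol

Repeatedly combine the two least-probable nodes; the expected code length is the sum of the merged weights.
merge 1/63 + 4/63 → 5/63
merge 4/63 + 5/63 → 1/7
merge 5/63 + 1/7 → 2/9
merge 1/7 + 1/7 → 2/7
merge 2/9 + 5/21 → 29/63
merge 16/63 + 2/7 → 34/63
merge 29/63 + 34/63 → 1
L = 5/63 + 1/7 + 2/9 + 2/7 + 29/63 + 34/63 + 1 = 172/63 ≈ 2.730 bits/symbol.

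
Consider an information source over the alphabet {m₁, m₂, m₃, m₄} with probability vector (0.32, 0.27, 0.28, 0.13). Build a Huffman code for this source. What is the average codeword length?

2 bits/symbol

Repeatedly combine the two least-probable nodes; the expected code length is the sum of the merged weights.
merge 13/100 + 27/100 → 2/5
merge 7/25 + 8/25 → 3/5
merge 2/5 + 3/5 → 1
L = 2/5 + 3/5 + 1 = 2 bits/symbol.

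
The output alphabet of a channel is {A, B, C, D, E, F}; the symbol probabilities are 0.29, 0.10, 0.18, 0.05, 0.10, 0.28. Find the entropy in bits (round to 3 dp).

2.358 bits

H = −Σ pᵢ log₂ pᵢ.
−0.29·log₂(0.29) = 0.5179
−0.10·log₂(0.10) = 0.3322
−0.18·log₂(0.18) = 0.4453
−0.05·log₂(0.05) = 0.2161
−0.10·log₂(0.10) = 0.3322
−0.28·log₂(0.28) = 0.5142
Sum ≈ 2.3579 → 2.358 bits.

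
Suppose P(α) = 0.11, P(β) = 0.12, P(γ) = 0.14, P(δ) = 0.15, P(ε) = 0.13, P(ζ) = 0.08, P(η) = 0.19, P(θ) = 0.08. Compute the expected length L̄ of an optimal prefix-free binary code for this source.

Repeatedly combine the two least-probable nodes; the expected code length is the sum of the merged weights.
merge 2/25 + 2/25 → 4/25
merge 11/100 + 3/25 → 23/100
merge 13/100 + 7/50 → 27/100
merge 3/20 + 4/25 → 31/100
merge 19/100 + 23/100 → 21/50
merge 27/100 + 31/100 → 29/50
merge 21/50 + 29/50 → 1
L = 4/25 + 23/100 + 27/100 + 31/100 + 21/50 + 29/50 + 1 = 297/100 = 2.97 bits/symbol.

2.97 bits/symbol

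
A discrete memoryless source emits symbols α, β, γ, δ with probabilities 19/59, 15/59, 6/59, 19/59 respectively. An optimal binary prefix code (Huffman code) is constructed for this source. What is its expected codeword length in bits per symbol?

2 bits/symbol

Repeatedly combine the two least-probable nodes; the expected code length is the sum of the merged weights.
merge 6/59 + 15/59 → 21/59
merge 19/59 + 19/59 → 38/59
merge 21/59 + 38/59 → 1
L = 21/59 + 38/59 + 1 = 2 bits/symbol.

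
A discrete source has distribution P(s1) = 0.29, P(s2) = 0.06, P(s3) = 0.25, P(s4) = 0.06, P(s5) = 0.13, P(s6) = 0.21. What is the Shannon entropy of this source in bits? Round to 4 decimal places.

H = −Σ pᵢ log₂ pᵢ.
−0.29·log₂(0.29) = 0.5179
−0.06·log₂(0.06) = 0.2435
−0.25·log₂(0.25) = 0.5000
−0.06·log₂(0.06) = 0.2435
−0.13·log₂(0.13) = 0.3826
−0.21·log₂(0.21) = 0.4728
Sum ≈ 2.3604 → 2.3604 bits.

2.3604 bits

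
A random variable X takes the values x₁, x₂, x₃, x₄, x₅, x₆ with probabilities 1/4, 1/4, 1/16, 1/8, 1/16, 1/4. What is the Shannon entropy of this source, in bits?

2.375 bits

Each probability is a power of 1/2, so log₂(1/p) is an integer.
H = Σ p·log₂(1/p) = 1/4·2 + 1/4·2 + 1/16·4 + 1/8·3 + 1/16·4 + 1/4·2 = 2.375 bits.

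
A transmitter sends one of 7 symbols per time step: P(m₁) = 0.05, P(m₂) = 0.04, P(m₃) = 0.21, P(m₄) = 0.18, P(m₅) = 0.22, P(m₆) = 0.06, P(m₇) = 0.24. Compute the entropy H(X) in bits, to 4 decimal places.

H = −Σ pᵢ log₂ pᵢ.
−0.05·log₂(0.05) = 0.2161
−0.04·log₂(0.04) = 0.1858
−0.21·log₂(0.21) = 0.4728
−0.18·log₂(0.18) = 0.4453
−0.22·log₂(0.22) = 0.4806
−0.06·log₂(0.06) = 0.2435
−0.24·log₂(0.24) = 0.4941
Sum ≈ 2.5382 → 2.5382 bits.

2.5382 bits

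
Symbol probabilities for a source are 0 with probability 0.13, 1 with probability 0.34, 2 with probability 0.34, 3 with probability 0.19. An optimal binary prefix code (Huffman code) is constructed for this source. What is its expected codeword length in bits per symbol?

1.98 bits/symbol

Repeatedly combine the two least-probable nodes; the expected code length is the sum of the merged weights.
merge 13/100 + 19/100 → 8/25
merge 8/25 + 17/50 → 33/50
merge 17/50 + 33/50 → 1
L = 8/25 + 33/50 + 1 = 99/50 = 1.98 bits/symbol.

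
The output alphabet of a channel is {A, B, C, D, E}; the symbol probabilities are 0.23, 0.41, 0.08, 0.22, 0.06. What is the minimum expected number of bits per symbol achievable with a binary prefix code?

Repeatedly combine the two least-probable nodes; the expected code length is the sum of the merged weights.
merge 3/50 + 2/25 → 7/50
merge 7/50 + 11/50 → 9/25
merge 23/100 + 9/25 → 59/100
merge 41/100 + 59/100 → 1
L = 7/50 + 9/25 + 59/100 + 1 = 209/100 = 2.09 bits/symbol.

2.09 bits/symbol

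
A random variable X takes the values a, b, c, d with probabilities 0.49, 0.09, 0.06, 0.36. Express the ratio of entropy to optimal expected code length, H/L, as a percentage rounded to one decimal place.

95.8%

Entropy H = −Σ p log₂ p ≈ 1.5911 bits.
Huffman merges: 3/50+9/100→3/20; 3/20+9/25→51/100; 49/100+51/100→1. L = 83/50 ≈ 1.6600.
Efficiency = H/L = 1.5911/1.6600 = 95.8%.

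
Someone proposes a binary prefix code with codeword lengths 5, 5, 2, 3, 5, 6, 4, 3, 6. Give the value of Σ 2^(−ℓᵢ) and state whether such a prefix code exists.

0.6875; yes

With common denominator 2^6 = 64: Σ 2^(−ℓᵢ) = 2/64 + 2/64 + 16/64 + 8/64 + 2/64 + 1/64 + 4/64 + 8/64 + 1/64 = 44/64 = 0.6875.
Kraft's inequality requires Σ ≤ 1; here Σ = 0.6875 ≤ 1, so such a prefix code exists.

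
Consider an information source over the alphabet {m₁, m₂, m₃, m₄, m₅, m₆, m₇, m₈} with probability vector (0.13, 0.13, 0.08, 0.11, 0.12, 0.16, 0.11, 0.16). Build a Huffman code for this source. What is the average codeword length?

3 bits/symbol

Repeatedly combine the two least-probable nodes; the expected code length is the sum of the merged weights.
merge 2/25 + 11/100 → 19/100
merge 11/100 + 3/25 → 23/100
merge 13/100 + 13/100 → 13/50
merge 4/25 + 4/25 → 8/25
merge 19/100 + 23/100 → 21/50
merge 13/50 + 8/25 → 29/50
merge 21/50 + 29/50 → 1
L = 19/100 + 23/100 + 13/50 + 8/25 + 21/50 + 29/50 + 1 = 3 bits/symbol.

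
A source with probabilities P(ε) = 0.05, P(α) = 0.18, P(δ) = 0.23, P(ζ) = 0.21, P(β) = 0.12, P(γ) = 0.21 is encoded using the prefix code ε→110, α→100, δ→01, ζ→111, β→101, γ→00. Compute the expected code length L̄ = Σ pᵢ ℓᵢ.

2.56 bits/symbol

L̄ = Σ pᵢ·ℓᵢ = 0.05·3 + 0.18·3 + 0.23·2 + 0.21·3 + 0.12·3 + 0.21·2 = 2.56 bits/symbol.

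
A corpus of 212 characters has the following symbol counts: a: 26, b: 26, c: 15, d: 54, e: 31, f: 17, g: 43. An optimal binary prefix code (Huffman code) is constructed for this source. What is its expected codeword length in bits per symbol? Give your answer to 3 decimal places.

2.693 bits/symbol

Probabilities are the counts divided by 212.
Repeatedly combine the two least-probable nodes; the expected code length is the sum of the merged weights.
merge 15/212 + 17/212 → 8/53
merge 13/106 + 13/106 → 13/53
merge 31/212 + 8/53 → 63/212
merge 43/212 + 13/53 → 95/212
merge 27/106 + 63/212 → 117/212
merge 95/212 + 117/212 → 1
L = 8/53 + 13/53 + 63/212 + 95/212 + 117/212 + 1 = 571/212 ≈ 2.693 bits/symbol.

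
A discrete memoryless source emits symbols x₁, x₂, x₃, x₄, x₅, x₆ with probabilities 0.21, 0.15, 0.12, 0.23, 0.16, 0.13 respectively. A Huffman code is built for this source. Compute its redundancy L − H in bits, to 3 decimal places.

0.016 bits

Entropy H = −Σ p log₂ p ≈ 2.5438 bits.
Huffman merges: 3/25+13/100→1/4; 3/20+4/25→31/100; 21/100+23/100→11/25; 1/4+31/100→14/25; 11/25+14/25→1. L = 64/25 ≈ 2.5600.
L − H = 2.5600 − 2.5438 = 0.016 bits.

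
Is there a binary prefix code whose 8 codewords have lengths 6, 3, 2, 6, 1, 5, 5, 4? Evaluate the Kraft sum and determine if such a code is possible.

With common denominator 2^6 = 64: Σ 2^(−ℓᵢ) = 1/64 + 8/64 + 16/64 + 1/64 + 32/64 + 2/64 + 2/64 + 4/64 = 66/64 = 1.03125.
Kraft's inequality requires Σ ≤ 1; here Σ = 1.03125 > 1, so no such prefix code exists.

1.03125; no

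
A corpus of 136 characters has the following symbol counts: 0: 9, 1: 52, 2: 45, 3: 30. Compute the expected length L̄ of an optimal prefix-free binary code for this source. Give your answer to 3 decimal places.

1.904 bits/symbol

Probabilities are the counts divided by 136.
Repeatedly combine the two least-probable nodes; the expected code length is the sum of the merged weights.
merge 9/136 + 15/68 → 39/136
merge 39/136 + 45/136 → 21/34
merge 13/34 + 21/34 → 1
L = 39/136 + 21/34 + 1 = 259/136 ≈ 1.904 bits/symbol.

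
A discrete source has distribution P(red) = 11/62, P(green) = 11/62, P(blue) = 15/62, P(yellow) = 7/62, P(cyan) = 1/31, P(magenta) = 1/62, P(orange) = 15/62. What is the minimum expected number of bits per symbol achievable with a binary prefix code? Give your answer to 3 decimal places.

Repeatedly combine the two least-probable nodes; the expected code length is the sum of the merged weights.
merge 1/62 + 1/31 → 3/62
merge 3/62 + 7/62 → 5/31
merge 5/31 + 11/62 → 21/62
merge 11/62 + 15/62 → 13/31
merge 15/62 + 21/62 → 18/31
merge 13/31 + 18/31 → 1
L = 3/62 + 5/31 + 21/62 + 13/31 + 18/31 + 1 = 79/31 ≈ 2.548 bits/symbol.

2.548 bits/symbol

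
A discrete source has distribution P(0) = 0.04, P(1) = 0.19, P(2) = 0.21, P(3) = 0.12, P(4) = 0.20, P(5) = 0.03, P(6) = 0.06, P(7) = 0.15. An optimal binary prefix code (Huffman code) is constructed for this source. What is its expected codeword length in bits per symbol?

Repeatedly combine the two least-probable nodes; the expected code length is the sum of the merged weights.
merge 3/100 + 1/25 → 7/100
merge 3/50 + 7/100 → 13/100
merge 3/25 + 13/100 → 1/4
merge 3/20 + 19/100 → 17/50
merge 1/5 + 21/100 → 41/100
merge 1/4 + 17/50 → 59/100
merge 41/100 + 59/100 → 1
L = 7/100 + 13/100 + 1/4 + 17/50 + 41/100 + 59/100 + 1 = 279/100 = 2.79 bits/symbol.

2.79 bits/symbol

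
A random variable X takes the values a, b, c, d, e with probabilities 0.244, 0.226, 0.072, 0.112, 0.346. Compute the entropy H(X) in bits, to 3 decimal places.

2.138 bits

H = −Σ pᵢ log₂ pᵢ.
−0.244·log₂(0.244) = 0.4966
−0.226·log₂(0.226) = 0.4849
−0.072·log₂(0.072) = 0.2733
−0.112·log₂(0.112) = 0.3537
−0.346·log₂(0.346) = 0.5298
Sum ≈ 2.1383 → 2.138 bits.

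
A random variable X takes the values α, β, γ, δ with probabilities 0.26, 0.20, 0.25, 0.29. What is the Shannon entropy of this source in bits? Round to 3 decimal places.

1.988 bits

H = −Σ pᵢ log₂ pᵢ.
−0.26·log₂(0.26) = 0.5053
−0.20·log₂(0.20) = 0.4644
−0.25·log₂(0.25) = 0.5000
−0.29·log₂(0.29) = 0.5179
Sum ≈ 1.9876 → 1.988 bits.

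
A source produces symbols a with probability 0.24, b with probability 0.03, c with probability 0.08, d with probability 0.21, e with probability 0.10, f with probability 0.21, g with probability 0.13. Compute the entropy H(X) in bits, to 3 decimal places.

2.598 bits

H = −Σ pᵢ log₂ pᵢ.
−0.24·log₂(0.24) = 0.4941
−0.03·log₂(0.03) = 0.1518
−0.08·log₂(0.08) = 0.2915
−0.21·log₂(0.21) = 0.4728
−0.10·log₂(0.10) = 0.3322
−0.21·log₂(0.21) = 0.4728
−0.13·log₂(0.13) = 0.3826
Sum ≈ 2.5979 → 2.598 bits.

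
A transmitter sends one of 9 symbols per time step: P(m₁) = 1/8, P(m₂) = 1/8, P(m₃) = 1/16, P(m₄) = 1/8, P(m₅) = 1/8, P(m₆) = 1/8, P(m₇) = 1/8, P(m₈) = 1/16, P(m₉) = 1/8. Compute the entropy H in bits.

3.125 bits

Each probability is a power of 1/2, so log₂(1/p) is an integer.
H = Σ p·log₂(1/p) = 1/8·3 + 1/8·3 + 1/16·4 + 1/8·3 + 1/8·3 + 1/8·3 + 1/8·3 + 1/16·4 + 1/8·3 = 3.125 bits.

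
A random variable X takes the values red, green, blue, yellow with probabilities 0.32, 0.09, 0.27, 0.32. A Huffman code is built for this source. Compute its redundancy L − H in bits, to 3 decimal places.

0.125 bits

Entropy H = −Σ p log₂ p ≈ 1.8747 bits.
Huffman merges: 9/100+27/100→9/25; 8/25+8/25→16/25; 9/25+16/25→1. L = 2 ≈ 2.0000.
L − H = 2.0000 − 1.8747 = 0.125 bits.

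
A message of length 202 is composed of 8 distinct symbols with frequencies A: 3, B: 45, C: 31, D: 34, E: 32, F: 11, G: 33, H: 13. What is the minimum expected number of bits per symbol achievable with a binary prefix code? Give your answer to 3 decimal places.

Probabilities are the counts divided by 202.
Repeatedly combine the two least-probable nodes; the expected code length is the sum of the merged weights.
merge 3/202 + 11/202 → 7/101
merge 13/202 + 7/101 → 27/202
merge 27/202 + 31/202 → 29/101
merge 16/101 + 33/202 → 65/202
merge 17/101 + 45/202 → 79/202
merge 29/101 + 65/202 → 123/202
merge 79/202 + 123/202 → 1
L = 7/101 + 27/202 + 29/101 + 65/202 + 79/202 + 123/202 + 1 = 284/101 ≈ 2.812 bits/symbol.

2.812 bits/symbol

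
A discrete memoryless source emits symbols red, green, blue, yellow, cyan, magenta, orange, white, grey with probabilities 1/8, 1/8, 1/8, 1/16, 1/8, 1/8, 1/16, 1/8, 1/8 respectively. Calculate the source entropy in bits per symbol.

3.125 bits

Each probability is a power of 1/2, so log₂(1/p) is an integer.
H = Σ p·log₂(1/p) = 1/8·3 + 1/8·3 + 1/8·3 + 1/16·4 + 1/8·3 + 1/8·3 + 1/16·4 + 1/8·3 + 1/8·3 = 3.125 bits.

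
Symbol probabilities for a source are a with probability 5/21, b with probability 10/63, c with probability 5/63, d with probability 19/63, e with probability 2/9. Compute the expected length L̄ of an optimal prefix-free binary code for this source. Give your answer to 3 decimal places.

Repeatedly combine the two least-probable nodes; the expected code length is the sum of the merged weights.
merge 5/63 + 10/63 → 5/21
merge 2/9 + 5/21 → 29/63
merge 5/21 + 19/63 → 34/63
merge 29/63 + 34/63 → 1
L = 5/21 + 29/63 + 34/63 + 1 = 47/21 ≈ 2.238 bits/symbol.

2.238 bits/symbol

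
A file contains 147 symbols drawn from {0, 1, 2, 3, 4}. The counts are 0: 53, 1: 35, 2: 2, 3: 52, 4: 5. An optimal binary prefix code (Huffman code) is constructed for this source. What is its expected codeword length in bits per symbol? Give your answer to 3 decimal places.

Probabilities are the counts divided by 147.
Repeatedly combine the two least-probable nodes; the expected code length is the sum of the merged weights.
merge 2/147 + 5/147 → 1/21
merge 1/21 + 5/21 → 2/7
merge 2/7 + 52/147 → 94/147
merge 53/147 + 94/147 → 1
L = 1/21 + 2/7 + 94/147 + 1 = 290/147 ≈ 1.973 bits/symbol.

1.973 bits/symbol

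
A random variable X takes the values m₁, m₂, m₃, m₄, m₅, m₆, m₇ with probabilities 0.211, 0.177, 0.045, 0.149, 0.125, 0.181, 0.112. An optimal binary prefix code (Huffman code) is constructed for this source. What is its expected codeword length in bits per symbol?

2.765 bits/symbol

Repeatedly combine the two least-probable nodes; the expected code length is the sum of the merged weights.
merge 9/200 + 14/125 → 157/1000
merge 1/8 + 149/1000 → 137/500
merge 157/1000 + 177/1000 → 167/500
merge 181/1000 + 211/1000 → 49/125
merge 137/500 + 167/500 → 76/125
merge 49/125 + 76/125 → 1
L = 157/1000 + 137/500 + 167/500 + 49/125 + 76/125 + 1 = 553/200 = 2.765 bits/symbol.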